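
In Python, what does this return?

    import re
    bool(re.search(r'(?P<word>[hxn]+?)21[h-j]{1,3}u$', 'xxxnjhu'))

Pattern: one or more of one of [hxn] (lazy) (captured as 'word'); then the literal '21', then 1 to 3 of a character in [h-j], then the literal 'u'; then anchored at the end.
Here nothing in the string fits, so the call returns None, and `bool(None)` is False.

False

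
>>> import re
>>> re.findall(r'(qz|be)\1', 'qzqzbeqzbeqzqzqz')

The backreference `\1` re-matches whatever the first group consumed, character for character.
One capturing group, so `findall` returns just the captured substring from each match — 2 in all.

['qz', 'qz']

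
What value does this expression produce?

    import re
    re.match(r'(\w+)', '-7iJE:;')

None

This matches one or more of a word character (captured).
`re.match` won't scan ahead — the pattern has to work from the very first character.
Here the string doesn't start with a match, so the call returns None.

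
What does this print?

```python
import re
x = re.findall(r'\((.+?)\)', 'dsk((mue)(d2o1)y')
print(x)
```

['(mue', 'd2o1']

One capturing group, so `findall` returns just the captured substring from each match — 2 in all.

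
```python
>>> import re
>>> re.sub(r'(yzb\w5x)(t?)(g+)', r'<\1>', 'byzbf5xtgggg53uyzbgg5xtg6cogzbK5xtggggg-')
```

'b<yzbf5x>53uyzbgg5xtg6cogzbK5xtggggg-'

Pattern: the literal 'yzb', then a word character, then the literal '5x' (captured); then optionally a literal 't' (captured); then one or more of a literal 'g' (captured).
Each match is replaced using the text its own group 1 captured.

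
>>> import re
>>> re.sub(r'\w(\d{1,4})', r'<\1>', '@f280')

Pattern: a word character; then 1 to 4 of a digit (captured).
Matches: at [1:5] → 'f280'.
Each match is replaced using the text its own group 1 captured.

'@<280>'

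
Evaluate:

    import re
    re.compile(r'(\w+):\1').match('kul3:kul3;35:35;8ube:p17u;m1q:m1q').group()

'kul3:kul3'

`re.match` won't scan ahead — the pattern has to work from the very first character.
The match spans [0:9] → 'kul3:kul3'.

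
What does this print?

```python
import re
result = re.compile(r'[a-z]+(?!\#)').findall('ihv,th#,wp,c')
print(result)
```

['ihv', 't', 'wp', 'c']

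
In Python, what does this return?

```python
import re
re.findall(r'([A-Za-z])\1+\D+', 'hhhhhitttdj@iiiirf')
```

`\1` is not a pattern — it's the concrete string captured by group 1, re-applied verbatim.
With a single group, `findall` returns only what that group captured — 1 item.

['h']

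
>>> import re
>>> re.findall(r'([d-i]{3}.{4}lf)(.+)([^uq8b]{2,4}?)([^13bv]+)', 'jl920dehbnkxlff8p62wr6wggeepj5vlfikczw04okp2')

[('dehbnkxlf', 'f8p62wr6wggeepj5vlfikczw04o', 'kp', '2')]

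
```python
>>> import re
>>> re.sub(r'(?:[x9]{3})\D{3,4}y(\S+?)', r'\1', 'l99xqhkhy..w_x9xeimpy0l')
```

'l..w_0l'

Because the quantifier is non-greedy, it stops expanding at the earliest point where the rest of the pattern can succeed.
The replacement refers to a captured group, so each match is rewritten using its own captured text.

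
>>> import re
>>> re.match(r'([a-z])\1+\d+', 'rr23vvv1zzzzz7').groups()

('r',)

A backreference is literal: `\1` must see the identical characters the first group matched.
`re.match` won't scan ahead — the pattern has to work from the very first character.
The match spans [0:4] → 'rr23'.
Captured: group 1 = 'r'.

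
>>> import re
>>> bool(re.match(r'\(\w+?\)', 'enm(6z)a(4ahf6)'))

False

`re.match` only tries the pattern at the start of the string.
Here the string doesn't start with a match, so the call returns None, and `bool(None)` is False.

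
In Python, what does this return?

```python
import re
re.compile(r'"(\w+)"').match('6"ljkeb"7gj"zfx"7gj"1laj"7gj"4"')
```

None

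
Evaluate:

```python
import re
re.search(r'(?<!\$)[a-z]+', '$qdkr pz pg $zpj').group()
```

'dkr'

`(?!…)`/`(?<!…)` only lets a position through if the neighbouring text does NOT match; no characters are consumed.
`re.search` scans for the first position where the pattern succeeds.
The match spans [2:5] → 'dkr'.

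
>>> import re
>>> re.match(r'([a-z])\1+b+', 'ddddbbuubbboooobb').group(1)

`\1` is not a pattern — it's the concrete string captured by group 1, re-applied verbatim.
`match` is anchored at position 0; if the pattern doesn't fit there, it returns None.
The match spans [0:6] → 'ddddbb'.
Captured: group 1 = 'd'.

'd'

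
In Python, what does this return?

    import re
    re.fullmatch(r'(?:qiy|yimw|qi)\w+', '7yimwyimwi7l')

`fullmatch` succeeds only if the pattern covers the string from start to end.
Here there's no way to consume every character, so the call returns None.

None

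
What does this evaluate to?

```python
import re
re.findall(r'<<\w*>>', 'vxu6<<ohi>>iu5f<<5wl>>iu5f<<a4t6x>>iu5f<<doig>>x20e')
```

['<<ohi>>', '<<5wl>>', '<<a4t6x>>', '<<doig>>']

Walking the string: at [4:11] → '<<ohi>>'; at [15:22] → '<<5wl>>'; at [26:35] → '<<a4t6x>>'; at [39:47] → '<<doig>>'.
No capturing groups, so `findall` returns the 4 full match strings.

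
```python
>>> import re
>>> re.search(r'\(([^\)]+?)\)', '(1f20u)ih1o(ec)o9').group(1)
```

The match spans [0:7] → '(1f20u)'.
Captured: group 1 = '1f20u'.

'1f20u'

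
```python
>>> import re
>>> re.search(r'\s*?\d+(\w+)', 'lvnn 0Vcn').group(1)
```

'Vcn'

The pattern matches zero or more of whitespace (lazy), then one or more of a digit; then one or more of a word character (captured).
`re.search` scans for the first position where the pattern succeeds.
The match spans [4:9] → ' 0Vcn'.
Captured: group 1 = 'Vcn'.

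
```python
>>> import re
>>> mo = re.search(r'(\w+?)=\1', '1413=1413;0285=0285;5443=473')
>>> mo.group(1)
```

The match spans [0:9] → '1413=1413'.
Captured: group 1 = '1413'.

'1413'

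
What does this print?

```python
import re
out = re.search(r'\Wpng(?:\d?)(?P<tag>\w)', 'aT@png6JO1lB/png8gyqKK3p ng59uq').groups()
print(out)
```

Pattern: a non-word character, then the literal 'png'; then optionally a digit (non-capturing group); then a word character (captured as 'tag').
Unlike `match`, `search` isn't anchored — it looks for the pattern anywhere in the string.
The match spans [2:8] → '@png6J'.
Captured: group 1 = 'J'.

('J',)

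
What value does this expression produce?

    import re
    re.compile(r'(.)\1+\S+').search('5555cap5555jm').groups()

('5',)

The match spans [0:13] → '5555cap5555jm'.
Captured: group 1 = '5'.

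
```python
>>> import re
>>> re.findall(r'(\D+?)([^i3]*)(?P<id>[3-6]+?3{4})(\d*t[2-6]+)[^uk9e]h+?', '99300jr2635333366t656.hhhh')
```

Pattern: one or more of a non-digit (lazy) (captured); then zero or more of any character except [i3] (captured); then one or more of a character in [3-6] (lazy), then exactly 4 of the literal '3' (captured as 'id'); then zero or more of a digit, then a literal 't', then one or more of a character in [2-6] (captured); then any character except [uk9e], then one or more of the literal 'h' (lazy).
The `?` after the quantifier makes it lazy — it takes as little as possible before letting the rest of the pattern try.
Walking the string: at [5:23] match 'jr2635333366t656.h', groups = ('j', 'r26', '353333', '66t656').
`findall` packs the 4 group values into a tuple for every match.

[('j', 'r26', '353333', '66t656')]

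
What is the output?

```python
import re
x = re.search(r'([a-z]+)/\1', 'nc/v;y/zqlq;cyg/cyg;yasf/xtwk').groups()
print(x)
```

The match spans [12:19] → 'cyg/cyg'.
Captured: group 1 = 'cyg'.

('cyg',)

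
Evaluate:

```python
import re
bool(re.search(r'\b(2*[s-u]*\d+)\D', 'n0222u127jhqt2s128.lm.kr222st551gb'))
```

The pattern matches a word boundary (`\b`, zero-width); then zero or more of the literal '2', then zero or more of a character in [s-u], then one or more of a digit (captured); then a non-digit.
`search` walks the string left to right and returns the first match it finds.
Here no position works, so the call returns None, and `bool(None)` is False.

False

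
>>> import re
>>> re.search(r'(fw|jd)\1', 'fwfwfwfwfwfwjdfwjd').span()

After group 1 captures some text, `\1` only succeeds where that same text appears again.
The match spans [0:4] → 'fwfw'.

(0, 4)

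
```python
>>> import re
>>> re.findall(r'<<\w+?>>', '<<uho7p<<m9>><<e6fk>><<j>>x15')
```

['<<m9>>', '<<e6fk>>', '<<j>>']

With no groups in the pattern, `findall` gives back each whole match — 3 here.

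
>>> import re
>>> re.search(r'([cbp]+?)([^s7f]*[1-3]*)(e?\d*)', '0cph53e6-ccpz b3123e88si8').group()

'cph53e6-ccpz b3123e88'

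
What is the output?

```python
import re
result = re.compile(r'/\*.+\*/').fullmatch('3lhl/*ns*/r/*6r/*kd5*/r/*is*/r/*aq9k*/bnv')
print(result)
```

For `fullmatch`, every character of the input must be accounted for by the pattern.
Here the pattern can't cover the whole string, so the call returns None.

None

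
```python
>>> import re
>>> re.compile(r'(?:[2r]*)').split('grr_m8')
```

['', 'g', '', '_', 'm', '8', '']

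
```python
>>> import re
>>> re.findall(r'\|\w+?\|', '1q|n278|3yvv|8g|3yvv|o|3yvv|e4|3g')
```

Matches: at [2:8] → '|n278|'; at [12:16] → '|8g|'; at [20:23] → '|o|'; at [27:31] → '|e4|'.
`findall` yields the raw match text (4 of them) because the pattern has no groups.

['|n278|', '|8g|', '|o|', '|e4|']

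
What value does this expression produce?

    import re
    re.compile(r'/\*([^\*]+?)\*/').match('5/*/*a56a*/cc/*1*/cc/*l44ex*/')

None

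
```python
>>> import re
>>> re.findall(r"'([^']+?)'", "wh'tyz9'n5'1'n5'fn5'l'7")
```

['tyz9', '1', 'fn5']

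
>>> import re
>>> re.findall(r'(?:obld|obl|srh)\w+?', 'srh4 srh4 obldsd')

['srh4', 'srh4', 'oblds']

The regex engine tests alternatives in the order written; an earlier branch that matches wins even if a later one would match more.
Matches: at [0:4] → 'srh4'; at [5:9] → 'srh4'; at [10:15] → 'oblds'.
No capturing groups, so `findall` returns the 3 full match strings.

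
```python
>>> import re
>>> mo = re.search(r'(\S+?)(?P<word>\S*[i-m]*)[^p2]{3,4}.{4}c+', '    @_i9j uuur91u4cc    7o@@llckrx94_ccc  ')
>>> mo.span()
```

The pattern matches one or more of a non-whitespace character (lazy) (captured); then zero or more of a non-whitespace character, then zero or more of a character in [i-m] (captured as 'word'); then 3 to 4 of any character except [p2], then exactly 4 of any character, then one or more of a literal 'c'.
The match spans [10:20] → 'uuur91u4cc'.

(10, 20)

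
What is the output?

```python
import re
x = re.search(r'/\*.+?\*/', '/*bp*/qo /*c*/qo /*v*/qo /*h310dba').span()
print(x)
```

(0, 6)

`re.search` tries every starting position until one works.
The match spans [0:6] → '/*bp*/'.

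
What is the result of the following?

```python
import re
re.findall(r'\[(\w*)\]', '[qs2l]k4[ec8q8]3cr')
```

['qs2l', 'ec8q8']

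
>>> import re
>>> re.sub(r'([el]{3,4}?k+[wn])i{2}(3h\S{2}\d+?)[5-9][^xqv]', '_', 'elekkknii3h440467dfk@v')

'_dfk@v'

The pattern matches 3 to 4 of one of [el] (lazy), then one or more of the literal 'k', then one of [wn] (captured); then exactly 2 of a literal 'i'; then the literal '3h', then exactly 2 of a non-whitespace character, then one or more of a digit (lazy) (captured); then a character in [5-9], then any character except [xqv].
Matches: at [0:17] → 'elekkknii3h440467'.
`sub` substitutes '_' at each match site.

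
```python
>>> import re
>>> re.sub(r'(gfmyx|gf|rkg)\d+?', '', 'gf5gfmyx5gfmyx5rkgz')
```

Matches: at [0:3] → 'gf5'; at [3:9] → 'gfmyx5'; at [9:15] → 'gfmyx5'.
Each match is replaced by ''.

'rkgz'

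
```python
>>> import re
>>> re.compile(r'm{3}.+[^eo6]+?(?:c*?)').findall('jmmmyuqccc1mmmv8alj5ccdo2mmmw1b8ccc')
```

Pattern: exactly 3 of a literal 'm'; then one or more of any character, then one or more of any character except [eo6] (lazy); then zero or more of a literal 'c' (lazy) (non-capturing group).
Matches: at [1:35] → 'mmmyuqccc1mmmv8alj5ccdo2mmmw1b8ccc'.
With no groups in the pattern, `findall` gives back each whole match — 1 here.

['mmmyuqccc1mmmv8alj5ccdo2mmmw1b8ccc']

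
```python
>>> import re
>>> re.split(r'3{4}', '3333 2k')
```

Pattern: exactly 4 of a literal '3'.
Each match becomes a cut point; 2 segments remain.

['', ' 2k']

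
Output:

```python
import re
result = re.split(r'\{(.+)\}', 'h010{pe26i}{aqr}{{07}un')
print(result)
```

['h010', 'pe26i}{aqr}{{07', 'un']

Matches to split on: at [4:21] → '{pe26i}{aqr}{{07}'.
The group in the pattern means `split` returns the separators' captures alongside the pieces.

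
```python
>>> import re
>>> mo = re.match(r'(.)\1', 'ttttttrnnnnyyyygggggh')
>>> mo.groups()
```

('t',)

The backreference `\1` re-matches whatever the first group consumed, character for character.
`re.match` won't scan ahead — the pattern has to work from the very first character.
The match spans [0:2] → 'tt'.
Captured: group 1 = 't'.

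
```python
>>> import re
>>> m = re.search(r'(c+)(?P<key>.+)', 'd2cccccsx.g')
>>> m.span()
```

(2, 11)

The pattern matches one or more of a literal 'c' (captured); then one or more of any character (captured as 'key').
Unlike `match`, `search` isn't anchored — it looks for the pattern anywhere in the string.
The match spans [2:11] → 'cccccsx.g'.
Captured: group 1 = 'ccccc', group 2 = 'sx.g'.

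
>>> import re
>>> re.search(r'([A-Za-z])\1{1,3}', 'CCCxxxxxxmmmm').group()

After group 1 captures some text, `\1` only succeeds where that same text appears again.
`re.search` scans for the first position where the pattern succeeds.
The match spans [0:3] → 'CCC'.
Captured: group 1 = 'C'.

'CCC'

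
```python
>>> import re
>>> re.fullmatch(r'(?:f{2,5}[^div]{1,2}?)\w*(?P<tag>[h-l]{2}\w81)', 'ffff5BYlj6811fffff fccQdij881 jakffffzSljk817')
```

None

The pattern matches 2 to 5 of the literal 'f', then 1 to 2 of any character except [div] (lazy) (non-capturing group); then zero or more of a word character; then exactly 2 of a character in [h-l], then a word character, then the literal '81' (captured as 'tag').
`re.fullmatch` requires the pattern to consume the entire string.
Here the string isn't matched end-to-end, so the call returns None.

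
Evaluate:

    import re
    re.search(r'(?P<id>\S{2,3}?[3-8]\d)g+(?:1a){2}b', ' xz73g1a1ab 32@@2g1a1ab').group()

'xz73g1a1ab'

Pattern: 2 to 3 of a non-whitespace character (lazy), then a character in [3-8], then a digit (captured as 'id'); then one or more of a literal 'g', then the literal '1a' repeated 2 times, then the literal 'b'.
`re.search` tries every starting position until one works.
The match spans [1:11] → 'xz73g1a1ab'.
Captured: group 1 = 'xz73'.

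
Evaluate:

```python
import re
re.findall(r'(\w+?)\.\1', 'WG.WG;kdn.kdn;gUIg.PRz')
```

['WG', 'kdn']

`\1` is not a pattern — it's the concrete string captured by group 1, re-applied verbatim.
Matches: at [0:5] match 'WG.WG', group 1 = 'WG'; at [6:13] match 'kdn.kdn', group 1 = 'kdn'.
With a single group, `findall` returns only what that group captured — 2 items.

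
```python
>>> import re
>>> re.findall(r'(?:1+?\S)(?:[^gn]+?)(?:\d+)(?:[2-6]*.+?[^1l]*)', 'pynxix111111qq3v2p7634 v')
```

`findall` yields the raw match text (1 of them) because the pattern has no groups.

['111111qq3v2p7634 v']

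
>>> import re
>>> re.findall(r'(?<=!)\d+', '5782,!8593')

Because the assertion is zero-width, the text it checks is not consumed and won't appear in the result.
Walking the string: at [6:10] → '8593'.
Since nothing is captured, `findall` lists the 1 matched substring directly.

['8593']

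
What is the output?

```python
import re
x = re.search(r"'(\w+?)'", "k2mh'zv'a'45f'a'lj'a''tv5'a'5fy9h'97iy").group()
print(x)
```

'zv'

`re.search` tries every starting position until one works.
The match spans [4:8] → "'zv'".
Captured: group 1 = 'zv'.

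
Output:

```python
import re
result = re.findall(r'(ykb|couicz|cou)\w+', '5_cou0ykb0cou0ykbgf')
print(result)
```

['cou']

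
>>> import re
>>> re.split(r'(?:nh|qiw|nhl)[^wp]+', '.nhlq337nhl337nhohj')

Matches to split on: at [1:19] → 'nhlq337nhl337nhohj'.
The string is cut at each match, leaving 2 pieces.

['.', '']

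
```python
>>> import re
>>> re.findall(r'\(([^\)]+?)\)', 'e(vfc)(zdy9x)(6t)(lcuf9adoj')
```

['vfc', 'zdy9x', '6t']

`findall` collects group 1 from each match (3 total).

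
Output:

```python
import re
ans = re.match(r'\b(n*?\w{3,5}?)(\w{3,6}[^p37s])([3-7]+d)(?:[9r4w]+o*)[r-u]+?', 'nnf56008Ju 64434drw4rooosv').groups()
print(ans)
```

The match spans [0:25] → 'nnf56008Ju 64434drw4rooos'.
Captured: group 1 = 'nnf5', group 2 = '6008Ju ', group 3 = '64434d'.

('nnf5', '6008Ju ', '64434d')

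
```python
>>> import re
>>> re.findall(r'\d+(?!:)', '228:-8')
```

['22', '8']

The negative lookaround is zero-width — it rules out positions where the adjacent text would match, without consuming anything.
Matches: at [0:2] → '22'; at [5:6] → '8'.
Since nothing is captured, `findall` lists the 2 matched substrings directly.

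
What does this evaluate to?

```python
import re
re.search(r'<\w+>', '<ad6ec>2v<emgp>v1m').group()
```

'<ad6ec>'

`re.search` scans for the first position where the pattern succeeds.
The match spans [0:7] → '<ad6ec>'.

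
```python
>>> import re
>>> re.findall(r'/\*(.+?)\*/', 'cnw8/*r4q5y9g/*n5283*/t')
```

['r4q5y9g/*n5283']

One capturing group, so `findall` returns just the captured substring from the one match — 1 in all.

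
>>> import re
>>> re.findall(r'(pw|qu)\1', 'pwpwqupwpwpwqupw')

['pw', 'pw']

After group 1 captures some text, `\1` only succeeds where that same text appears again.
Scanning left to right: at [0:4] match 'pwpw', group 1 = 'pw'; at [6:10] match 'pwpw', group 1 = 'pw'.
Because there's exactly one group, `findall` drops the full match and keeps group 1 from each hit.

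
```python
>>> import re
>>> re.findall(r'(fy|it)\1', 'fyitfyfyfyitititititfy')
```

A backreference is literal: `\1` must see the identical characters the first group matched.
Scanning left to right: at [4:8] match 'fyfy', group 1 = 'fy'; at [10:14] match 'itit', group 1 = 'it'; at [14:18] match 'itit', group 1 = 'it'.
With a single group, `findall` returns only what that group captured — 3 items.

['fy', 'it', 'it']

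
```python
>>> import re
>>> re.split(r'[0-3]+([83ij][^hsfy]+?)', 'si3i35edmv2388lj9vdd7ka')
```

['si', 'i3', '5edmv', '88', 'lj9vdd7ka']

This matches one or more of a character in [0-3]; then one of [83ij], then one or more of any character except [hsfy] (lazy) (captured).
The `?` after the quantifier makes it lazy — it takes as little as possible before letting the rest of the pattern try.
Matches to split on: at [2:5] → '3i3'; at [10:14] → '2388'.
With a capturing group present, the delimiter's captured portion is kept in the result list.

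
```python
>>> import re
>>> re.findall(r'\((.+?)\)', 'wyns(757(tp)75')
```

['757(tp']

Walking the string: at [4:12] match '(757(tp)', group 1 = '757(tp'.
`findall` collects group 1 from the one match (1 total).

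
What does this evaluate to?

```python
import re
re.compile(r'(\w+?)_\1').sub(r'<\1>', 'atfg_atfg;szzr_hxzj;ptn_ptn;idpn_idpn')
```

The backreference `\1` re-matches whatever the first group consumed, character for character.
Matches: at [0:9] → 'atfg_atfg'; at [20:27] → 'ptn_ptn'; at [28:37] → 'idpn_idpn'.
`\1` in the replacement pulls in group 1's text for each match.

'<atfg>;szzr_hxzj;<ptn>;<idpn>'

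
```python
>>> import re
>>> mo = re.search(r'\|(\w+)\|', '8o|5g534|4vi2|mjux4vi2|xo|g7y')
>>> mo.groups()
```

('5g534',)

`search` walks the string left to right and returns the first match it finds.
The match spans [2:9] → '|5g534|'.
Captured: group 1 = '5g534'.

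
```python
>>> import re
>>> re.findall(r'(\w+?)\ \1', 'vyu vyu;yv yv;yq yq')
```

['vyu', 'yv', 'yq']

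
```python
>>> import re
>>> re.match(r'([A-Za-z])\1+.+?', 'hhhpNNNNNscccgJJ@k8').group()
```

'hhhp'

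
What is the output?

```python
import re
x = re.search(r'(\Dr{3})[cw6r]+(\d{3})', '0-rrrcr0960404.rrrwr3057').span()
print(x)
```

(1, 10)

The match spans [1:10] → '-rrrcr096'.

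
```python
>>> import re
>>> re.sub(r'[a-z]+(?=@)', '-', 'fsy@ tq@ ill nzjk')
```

'-@ -@ ill nzjk'

The positive lookaround only admits positions where the adjacent text matches; those characters stay outside the span.
Each match is replaced by '-'.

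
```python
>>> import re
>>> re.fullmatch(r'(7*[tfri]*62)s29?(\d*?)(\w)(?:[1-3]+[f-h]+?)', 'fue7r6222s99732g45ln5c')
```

This matches zero or more of a literal '7', then zero or more of one of [tfri], then the literal '62' (captured); then the literal 's2', then optionally the literal '9'; then zero or more of a digit (lazy) (captured); then a word character (captured); then one or more of a character in [1-3], then one or more of a character in [f-h] (lazy) (non-capturing group).
`re.fullmatch` is like wrapping the pattern in `^…$` (in single-line mode).
Here there's no way to consume every character, so the call returns None.

None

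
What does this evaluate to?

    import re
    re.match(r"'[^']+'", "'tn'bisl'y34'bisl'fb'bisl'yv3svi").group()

"'tn'"

`match` is anchored at position 0; if the pattern doesn't fit there, it returns None.
The match spans [0:4] → "'tn'".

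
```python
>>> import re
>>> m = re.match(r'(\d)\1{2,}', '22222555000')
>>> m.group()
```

`\1` is not a pattern — it's the concrete string captured by group 1, re-applied verbatim.
With `match`, the pattern is implicitly anchored at the beginning.
The match spans [0:5] → '22222'.
Captured: group 1 = '2'.

'22222'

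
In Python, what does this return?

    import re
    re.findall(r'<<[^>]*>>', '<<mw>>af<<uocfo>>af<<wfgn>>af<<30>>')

Since nothing is captured, `findall` lists the 4 matched substrings directly.

['<<mw>>', '<<uocfo>>', '<<wfgn>>', '<<30>>']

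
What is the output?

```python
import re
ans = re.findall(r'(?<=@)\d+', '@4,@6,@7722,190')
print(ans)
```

The lookaround is zero-width — it requires the adjacent text to match without consuming it, so the asserted text isn't part of the match.
Scanning left to right: at [1:2] → '4'; at [4:5] → '6'; at [7:11] → '7722'.
`findall` yields the raw match text (3 of them) because the pattern has no groups.

['4', '6', '7722']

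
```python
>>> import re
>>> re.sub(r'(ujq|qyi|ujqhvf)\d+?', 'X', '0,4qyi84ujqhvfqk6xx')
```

Matches: at [3:7] → 'qyi8'.
`sub` substitutes 'X' at each match site.

'0,4X4ujqhvfqk6xx'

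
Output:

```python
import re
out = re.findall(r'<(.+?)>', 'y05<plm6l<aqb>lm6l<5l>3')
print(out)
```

Walking the string: at [3:14] match '<plm6l<aqb>', group 1 = 'plm6l<aqb'; at [18:22] match '<5l>', group 1 = '5l'.
With a single group, `findall` returns only what that group captured — 2 items.

['plm6l<aqb', '5l']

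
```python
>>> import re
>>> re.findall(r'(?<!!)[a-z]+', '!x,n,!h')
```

['n']

The negative lookaround is zero-width — it rules out positions where the adjacent text would match, without consuming anything.
Walking the string: at [3:4] → 'n'.
With no groups in the pattern, `findall` gives back each whole match — 1 here.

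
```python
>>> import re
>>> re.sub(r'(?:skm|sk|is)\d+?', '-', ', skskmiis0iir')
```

', skskmi-iir'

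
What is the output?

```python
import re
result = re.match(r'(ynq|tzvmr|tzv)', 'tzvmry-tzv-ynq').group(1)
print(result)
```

The match spans [0:5] → 'tzvmr'.
Captured: group 1 = 'tzvmr'.

tzvmr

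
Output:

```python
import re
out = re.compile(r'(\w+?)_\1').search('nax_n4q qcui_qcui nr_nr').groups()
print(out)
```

('qcui',)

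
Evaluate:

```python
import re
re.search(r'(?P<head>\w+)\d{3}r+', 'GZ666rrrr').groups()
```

('GZ',)

This matches one or more of a word character (captured as 'head'); then exactly 3 of a digit, then one or more of a literal 'r'.
`search` walks the string left to right and returns the first match it finds.
The match spans [0:9] → 'GZ666rrrr'.
Captured: group 1 = 'GZ'.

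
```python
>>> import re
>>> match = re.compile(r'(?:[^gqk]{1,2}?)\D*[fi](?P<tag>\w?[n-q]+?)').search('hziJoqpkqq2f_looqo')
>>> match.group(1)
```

'Jo'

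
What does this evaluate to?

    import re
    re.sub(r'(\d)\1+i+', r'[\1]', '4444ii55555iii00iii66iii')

After group 1 captures some text, `\1` only succeeds where that same text appears again.
The replacement refers to a captured group, so each match is rewritten using its own captured text.

'[4][5][0][6]'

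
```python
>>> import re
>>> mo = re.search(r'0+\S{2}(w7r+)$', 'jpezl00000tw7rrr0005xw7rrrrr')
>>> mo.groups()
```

This matches one or more of the literal '0', then exactly 2 of a non-whitespace character; then the literal 'w7', then one or more of the literal 'r' (captured); then anchored at the end.
`search` walks the string left to right and returns the first match it finds.
The match spans [16:28] → '0005xw7rrrrr'.
Captured: group 1 = 'w7rrrrr'.

('w7rrrrr',)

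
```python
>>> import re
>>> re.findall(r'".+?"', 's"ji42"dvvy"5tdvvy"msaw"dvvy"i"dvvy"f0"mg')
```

Lazy quantifiers expand one character at a time until the remainder of the pattern can match.
Walking the string: at [1:7] → '"ji42"'; at [11:19] → '"5tdvvy"'; at [23:29] → '"dvvy"'; at [30:36] → '"dvvy"'.
With no groups in the pattern, `findall` gives back each whole match — 4 here.

['"ji42"', '"5tdvvy"', '"dvvy"', '"dvvy"']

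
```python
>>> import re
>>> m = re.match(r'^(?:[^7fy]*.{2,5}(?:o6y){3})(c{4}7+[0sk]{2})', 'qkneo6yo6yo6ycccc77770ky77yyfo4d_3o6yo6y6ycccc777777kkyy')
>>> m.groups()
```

('cccc77770k',)

The match spans [0:23] → 'qkneo6yo6yo6ycccc77770k'.
Captured: group 1 = 'cccc77770k'.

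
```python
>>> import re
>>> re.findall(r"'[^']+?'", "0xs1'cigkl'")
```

No capturing groups, so `findall` returns the 1 full match string.

["'cigkl'"]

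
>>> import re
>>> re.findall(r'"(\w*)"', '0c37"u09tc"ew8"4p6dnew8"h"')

['u09tc', '4p6dnew8']

Scanning left to right: at [4:11] match '"u09tc"', group 1 = 'u09tc'; at [14:24] match '"4p6dnew8"', group 1 = '4p6dnew8'.
Because there's exactly one group, `findall` drops the full match and keeps group 1 from each hit.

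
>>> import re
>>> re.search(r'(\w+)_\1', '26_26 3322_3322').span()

`\1` has to match the exact text group 1 already captured.
The match spans [0:5] → '26_26'.

(0, 5)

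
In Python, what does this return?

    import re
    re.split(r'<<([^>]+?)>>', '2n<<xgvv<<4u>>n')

['2n', 'xgvv<<4u', 'n']

Matches to split on: at [2:14] → '<<xgvv<<4u>>'.
The group in the pattern means `split` returns the separators' captures alongside the pieces.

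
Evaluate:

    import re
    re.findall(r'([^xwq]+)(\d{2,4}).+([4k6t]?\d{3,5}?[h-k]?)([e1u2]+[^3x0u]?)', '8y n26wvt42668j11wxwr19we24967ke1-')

[('8y n', '26', '967k', 'e1-')]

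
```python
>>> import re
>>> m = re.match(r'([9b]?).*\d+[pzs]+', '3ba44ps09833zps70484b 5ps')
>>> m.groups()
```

The match spans [0:25] → '3ba44ps09833zps70484b 5ps'.
Captured: group 1 = ''.

('',)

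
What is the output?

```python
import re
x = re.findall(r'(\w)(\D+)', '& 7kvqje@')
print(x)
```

[('7', 'kvqje@')]

With 2 capturing groups, `findall` returns a 2-tuple per match.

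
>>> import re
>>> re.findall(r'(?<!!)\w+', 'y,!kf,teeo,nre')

['y', 'f', 'teeo', 'nre']

The negative lookahead/lookbehind blocks any match where the forbidden context is present.
Scanning left to right: at [0:1] → 'y'; at [4:5] → 'f'; at [6:10] → 'teeo'; at [11:14] → 'nre'.
No capturing groups, so `findall` returns the 4 full match strings.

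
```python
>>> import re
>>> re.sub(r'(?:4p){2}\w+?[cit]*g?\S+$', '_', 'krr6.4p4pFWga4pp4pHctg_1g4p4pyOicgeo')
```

Pattern: the literal '4p' repeated 2 times, then one or more of a word character (lazy), then zero or more of one of [cit]; then optionally a literal 'g', then one or more of a non-whitespace character; then anchored at the end.
Matches: at [5:36] → '4p4pFWga4pp4pHctg_1g4p4pyOicgeo'.
Each match is replaced by '_'.

'krr6._'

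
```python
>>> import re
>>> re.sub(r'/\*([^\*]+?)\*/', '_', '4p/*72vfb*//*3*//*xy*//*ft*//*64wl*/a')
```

Matches: at [2:11] → '/*72vfb*/'; at [11:16] → '/*3*/'; at [16:22] → '/*xy*/'; at [22:28] → '/*ft*/'; at [28:36] → '/*64wl*/'.
`sub` substitutes '_' at each match site.

'4p_____a'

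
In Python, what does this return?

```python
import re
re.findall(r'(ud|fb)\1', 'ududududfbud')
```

['ud', 'ud']

A backreference is literal: `\1` must see the identical characters the first group matched.
Walking the string: at [0:4] match 'udud', group 1 = 'ud'; at [4:8] match 'udud', group 1 = 'ud'.
`findall` collects group 1 from each match (2 total).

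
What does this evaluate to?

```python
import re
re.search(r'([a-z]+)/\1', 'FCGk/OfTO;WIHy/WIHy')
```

After group 1 captures some text, `\1` only succeeds where that same text appears again.
Here no position works, so the call returns None.

None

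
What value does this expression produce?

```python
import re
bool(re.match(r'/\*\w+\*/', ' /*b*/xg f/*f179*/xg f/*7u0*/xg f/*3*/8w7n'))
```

False

With `match`, the pattern is implicitly anchored at the beginning.
Here the string doesn't start with a match, so the call returns None, and `bool(None)` is False.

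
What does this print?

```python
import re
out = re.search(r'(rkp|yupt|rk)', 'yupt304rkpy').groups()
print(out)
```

`re.search` tries every starting position until one works.
The match spans [0:4] → 'yupt'.
Captured: group 1 = 'yupt'.

('yupt',)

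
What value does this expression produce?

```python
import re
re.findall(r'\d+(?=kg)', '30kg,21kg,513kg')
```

['30', '21', '513']

The positive lookaround only admits positions where the adjacent text matches; those characters stay outside the span.
With no groups in the pattern, `findall` gives back each whole match — 3 here.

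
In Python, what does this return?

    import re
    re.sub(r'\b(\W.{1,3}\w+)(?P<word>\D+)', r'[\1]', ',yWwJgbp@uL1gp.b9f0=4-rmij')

',yWwJgbp[@uL1gp]9f0[=4-rmi]'

The pattern matches a word boundary (`\b`, zero-width); then a non-word character, then 1 to 3 of any character, then one or more of a word character (captured); then one or more of a non-digit (captured as 'word').
Matches: at [8:16] → '@uL1gp.b'; at [19:26] → '=4-rmij'.
Each match is replaced using the text its own group 1 captured.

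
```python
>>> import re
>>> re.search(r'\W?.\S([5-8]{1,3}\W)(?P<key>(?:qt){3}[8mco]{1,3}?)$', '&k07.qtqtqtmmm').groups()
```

('7.', 'qtqtqtmmm')

The match spans [0:14] → '&k07.qtqtqtmmm'.
Captured: group 1 = '7.', group 2 = 'qtqtqtmmm'.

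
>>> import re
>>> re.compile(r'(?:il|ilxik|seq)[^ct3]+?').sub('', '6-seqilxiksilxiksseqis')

'6-lxiksikss'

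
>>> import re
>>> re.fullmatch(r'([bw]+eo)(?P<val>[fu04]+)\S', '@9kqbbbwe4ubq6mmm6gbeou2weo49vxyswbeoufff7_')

None

`re.fullmatch` requires the pattern to consume the entire string.
Here the pattern can't cover the whole string, so the call returns None.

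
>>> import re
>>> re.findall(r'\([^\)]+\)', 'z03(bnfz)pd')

No capturing groups, so `findall` returns the 1 full match string.

['(bnfz)']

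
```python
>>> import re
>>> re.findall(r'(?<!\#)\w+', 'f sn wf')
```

['f', 'sn', 'wf']

A negative assertion filters positions out without eating any characters.
Since nothing is captured, `findall` lists the 3 matched substrings directly.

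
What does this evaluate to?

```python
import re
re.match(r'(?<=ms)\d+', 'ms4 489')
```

None

`match` is anchored at position 0; if the pattern doesn't fit there, it returns None.
Here the pattern fails at index 0, so the call returns None.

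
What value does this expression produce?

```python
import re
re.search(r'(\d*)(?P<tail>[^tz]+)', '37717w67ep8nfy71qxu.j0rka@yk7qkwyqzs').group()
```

'37717w67ep8nfy71qxu.j0rka@yk7qkwyq'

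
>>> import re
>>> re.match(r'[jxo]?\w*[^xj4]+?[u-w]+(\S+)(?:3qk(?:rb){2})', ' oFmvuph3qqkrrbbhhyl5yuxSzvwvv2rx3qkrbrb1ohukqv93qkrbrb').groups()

('ph3qqkrrbbhhyl5yuxSzvwvv2rx3qkrbrb1ohukqv9',)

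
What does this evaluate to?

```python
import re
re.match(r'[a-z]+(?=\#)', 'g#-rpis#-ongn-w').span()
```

Lookahead/lookbehind check context without consuming it, so the matched span excludes the asserted characters.
`match` is anchored at position 0; if the pattern doesn't fit there, it returns None.
The match spans [0:1] → 'g'.

(0, 1)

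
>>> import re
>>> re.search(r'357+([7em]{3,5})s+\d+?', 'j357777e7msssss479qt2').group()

This matches the literal '35', then one or more of a literal '7'; then 3 to 5 of one of [7em] (captured); then one or more of the literal 's', then one or more of a digit (lazy).
Because the quantifier is non-greedy, it stops expanding at the earliest point where the rest of the pattern can succeed.
Unlike `match`, `search` isn't anchored — it looks for the pattern anywhere in the string.
The match spans [1:16] → '357777e7msssss4'.
Captured: group 1 = 'e7m'.

'357777e7msssss4'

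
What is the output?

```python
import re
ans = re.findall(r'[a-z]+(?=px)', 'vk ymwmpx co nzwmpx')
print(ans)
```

The positive lookaround only admits positions where the adjacent text matches; those characters stay outside the span.
Matches: at [3:7] → 'ymwm'; at [13:17] → 'nzwm'.
No capturing groups, so `findall` returns the 2 full match strings.

['ymwm', 'nzwm']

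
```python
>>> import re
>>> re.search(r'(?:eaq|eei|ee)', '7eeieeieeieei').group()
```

The regex engine tests alternatives in the order written; an earlier branch that matches wins even if a later one would match more.
The match spans [1:4] → 'eei'.

'eei'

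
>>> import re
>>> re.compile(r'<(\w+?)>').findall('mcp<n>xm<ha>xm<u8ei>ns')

['n', 'ha', 'u8ei']

Scanning left to right: at [3:6] match '<n>', group 1 = 'n'; at [8:12] match '<ha>', group 1 = 'ha'; at [14:20] match '<u8ei>', group 1 = 'u8ei'.
One capturing group, so `findall` returns just the captured substring from each match — 3 in all.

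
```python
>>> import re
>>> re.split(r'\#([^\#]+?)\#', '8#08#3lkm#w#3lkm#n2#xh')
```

['8', '08', '3lkm', 'w', '3lkm', 'n2', 'xh']

Matches to split on: at [1:5] → '#08#'; at [9:12] → '#w#'; at [16:20] → '#n2#'.
With a capturing group present, the delimiter's captured portion is kept in the result list.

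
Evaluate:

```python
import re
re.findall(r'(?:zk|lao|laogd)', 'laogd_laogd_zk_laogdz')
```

`|` is ordered: at each position the engine commits to the first alternative that works.
`findall` yields the raw match text (4 of them) because the pattern has no groups.

['lao', 'lao', 'zk', 'lao']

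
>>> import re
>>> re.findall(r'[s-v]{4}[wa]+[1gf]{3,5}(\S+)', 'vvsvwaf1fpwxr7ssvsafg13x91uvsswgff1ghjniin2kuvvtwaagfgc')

['pwxr7ssvsafg13x91uvsswgff1ghjniin2kuvvtwaagfgc']

The pattern matches exactly 4 of a character in [s-v], then one or more of one of [wa], then 3 to 5 of one of [1gf]; then one or more of a non-whitespace character (captured).
Scanning left to right: at [0:55] match 'vvsvwaf1fpwxr7ssvsafg13x91uvsswgff1ghjniin2kuvvtwaagfgc', group 1 = 'pwxr7ssvsafg13x91uvsswgff1ghjniin2kuvvtwaagfgc'.
`findall` collects group 1 from the one match (1 total).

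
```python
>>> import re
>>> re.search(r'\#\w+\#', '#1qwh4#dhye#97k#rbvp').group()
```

`re.search` scans for the first position where the pattern succeeds.
The match spans [0:7] → '#1qwh4#'.

'#1qwh4#'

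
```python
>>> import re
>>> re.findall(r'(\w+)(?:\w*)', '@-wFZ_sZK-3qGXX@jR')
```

This matches one or more of a word character (captured); then zero or more of a word character (non-capturing group).
Matches: at [2:9] match 'wFZ_sZK', group 1 = 'wFZ_sZK'; at [10:15] match '3qGXX', group 1 = '3qGXX'; at [16:18] match 'jR', group 1 = 'jR'.
With a single group, `findall` returns only what that group captured — 3 items.

['wFZ_sZK', '3qGXX', 'jR']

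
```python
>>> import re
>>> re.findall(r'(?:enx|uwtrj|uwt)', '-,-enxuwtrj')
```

Alternation tries branches left to right and keeps the first one that lets the overall match succeed at that position.
Since nothing is captured, `findall` lists the 2 matched substrings directly.

['enx', 'uwtrj']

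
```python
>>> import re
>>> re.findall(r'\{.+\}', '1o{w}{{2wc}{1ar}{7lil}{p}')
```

Matches: at [2:25] → '{w}{{2wc}{1ar}{7lil}{p}'.
No capturing groups, so `findall` returns the 1 full match string.

['{w}{{2wc}{1ar}{7lil}{p}']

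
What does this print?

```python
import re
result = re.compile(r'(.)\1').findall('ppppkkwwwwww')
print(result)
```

`\1` is not a pattern — it's the concrete string captured by group 1, re-applied verbatim.
Scanning left to right: at [0:2] match 'pp', group 1 = 'p'; at [2:4] match 'pp', group 1 = 'p'; at [4:6] match 'kk', group 1 = 'k'; at [6:8] match 'ww', group 1 = 'w'; at [8:10] match 'ww', group 1 = 'w'; ….
`findall` collects group 1 from each match (6 total).

['p', 'p', 'k', 'w', 'w', 'w']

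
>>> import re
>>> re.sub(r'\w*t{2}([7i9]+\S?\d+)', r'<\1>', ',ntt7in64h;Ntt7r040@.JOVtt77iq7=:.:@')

This matches zero or more of a word character, then exactly 2 of the literal 't'; then one or more of one of [7i9], then optionally a non-whitespace character, then one or more of a digit (captured).
Matches: at [1:9] → 'ntt7in64'; at [11:19] → 'Ntt7r040'; at [21:31] → 'JOVtt77iq7'.
`\1` in the replacement pulls in group 1's text for each match.

',<7in64>h;<7r040>@.<77iq7>=:.:@'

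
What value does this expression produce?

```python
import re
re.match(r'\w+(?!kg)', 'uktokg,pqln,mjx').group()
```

'uktokg'

`match` is anchored at position 0; if the pattern doesn't fit there, it returns None.
The match spans [0:6] → 'uktokg'.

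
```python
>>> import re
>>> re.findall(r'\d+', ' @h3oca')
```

['3']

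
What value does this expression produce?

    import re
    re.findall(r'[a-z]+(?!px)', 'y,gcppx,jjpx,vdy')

A negative assertion filters positions out without eating any characters.
With no groups in the pattern, `findall` gives back each whole match — 4 here.

['y', 'gcppx', 'jjpx', 'vdy']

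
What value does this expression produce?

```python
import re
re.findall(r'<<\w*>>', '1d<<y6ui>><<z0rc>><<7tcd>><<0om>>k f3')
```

Matches: at [2:10] → '<<y6ui>>'; at [10:18] → '<<z0rc>>'; at [18:26] → '<<7tcd>>'; at [26:33] → '<<0om>>'.
No capturing groups, so `findall` returns the 4 full match strings.

['<<y6ui>>', '<<z0rc>>', '<<7tcd>>', '<<0om>>']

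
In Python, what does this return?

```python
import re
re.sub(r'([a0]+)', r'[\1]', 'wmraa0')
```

'wmr[aa0]'

Pattern: one or more of one of [a0] (captured).
Matches: at [3:6] → 'aa0'.
`\1` in the replacement pulls in group 1's text for each match.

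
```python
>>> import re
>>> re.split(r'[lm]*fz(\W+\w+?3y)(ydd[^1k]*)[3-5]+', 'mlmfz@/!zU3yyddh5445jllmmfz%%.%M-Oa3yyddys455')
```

['', '@/!zU3y', 'yddh5445jllmmfz%%.%M-Oa3yyddys45', '']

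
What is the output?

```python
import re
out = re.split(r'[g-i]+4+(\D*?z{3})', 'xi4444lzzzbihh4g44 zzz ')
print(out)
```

Pattern: one or more of a character in [g-i], then one or more of the literal '4'; then zero or more of a non-digit (lazy), then exactly 3 of the literal 'z' (captured).
Matches to split on: at [1:10] → 'i4444lzzz'; at [15:22] → 'g44 zzz'.
The group in the pattern means `split` returns the separators' captures alongside the pieces.

['x', 'lzzz', 'bihh4', ' zzz', ' ']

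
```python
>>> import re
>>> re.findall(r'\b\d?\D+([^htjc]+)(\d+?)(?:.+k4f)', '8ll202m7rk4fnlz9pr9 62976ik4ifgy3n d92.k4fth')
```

2 groups means the one result is a tuple of 2 captured strings — 1 here.

[('202m7rk4fnlz9pr9 62976ik4ifgy3n d9', '2')]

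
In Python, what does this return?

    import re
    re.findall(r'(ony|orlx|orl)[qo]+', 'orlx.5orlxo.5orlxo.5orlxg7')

Matches: at [6:11] match 'orlxo', group 1 = 'orlx'; at [13:18] match 'orlxo', group 1 = 'orlx'.
One capturing group, so `findall` returns just the captured substring from each match — 2 in all.

['orlx', 'orlx']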